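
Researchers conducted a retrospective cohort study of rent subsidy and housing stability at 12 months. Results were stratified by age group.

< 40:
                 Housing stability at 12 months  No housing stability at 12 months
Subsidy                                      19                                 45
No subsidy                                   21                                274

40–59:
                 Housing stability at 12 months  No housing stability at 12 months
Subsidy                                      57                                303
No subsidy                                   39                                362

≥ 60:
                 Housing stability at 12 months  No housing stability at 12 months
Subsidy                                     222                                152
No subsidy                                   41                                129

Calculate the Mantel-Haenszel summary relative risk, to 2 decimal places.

RR_MH = Σ(aᵢ·n₀ᵢ/nᵢ) / Σ(cᵢ·n₁ᵢ/nᵢ), with n₁ᵢ = aᵢ+bᵢ (exposed), n₀ᵢ = cᵢ+dᵢ (unexposed), nᵢ = n₁ᵢ+n₀ᵢ.
Stratum 1 (< 40): n₁ = 64, n₀ = 295, n = 359; a·n₀/n = 19·295/359 = 15.6128; c·n₁/n = 21·64/359 = 3.7437
Stratum 2 (40–59): n₁ = 360, n₀ = 401, n = 761; a·n₀/n = 57·401/761 = 30.0355; c·n₁/n = 39·360/761 = 18.4494
Stratum 3 (≥ 60): n₁ = 374, n₀ = 170, n = 544; a·n₀/n = 222·170/544 = 69.3750; c·n₁/n = 41·374/544 = 28.1875
RR_MH = (15.6128 + 30.0355 + 69.3750) / (3.7437 + 18.4494 + 28.1875) = 115.0233 / 50.3806 = 2.28309

2.28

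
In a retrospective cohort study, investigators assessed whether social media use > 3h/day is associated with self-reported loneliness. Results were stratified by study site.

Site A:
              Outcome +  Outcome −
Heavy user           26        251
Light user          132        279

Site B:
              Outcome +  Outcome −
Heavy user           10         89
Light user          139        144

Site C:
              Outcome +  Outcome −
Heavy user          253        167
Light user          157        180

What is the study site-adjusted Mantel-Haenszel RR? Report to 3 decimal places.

0.769

RR_MH = Σ(aᵢ·n₀ᵢ/nᵢ) / Σ(cᵢ·n₁ᵢ/nᵢ), with n₁ᵢ = aᵢ+bᵢ (exposed), n₀ᵢ = cᵢ+dᵢ (unexposed), nᵢ = n₁ᵢ+n₀ᵢ.
Stratum 1 (Site A): n₁ = 277, n₀ = 411, n = 688; a·n₀/n = 26·411/688 = 15.5320; c·n₁/n = 132·277/688 = 53.1453
Stratum 2 (Site B): n₁ = 99, n₀ = 283, n = 382; a·n₀/n = 10·283/382 = 7.4084; c·n₁/n = 139·99/382 = 36.0236
Stratum 3 (Site C): n₁ = 420, n₀ = 337, n = 757; a·n₀/n = 253·337/757 = 112.6301; c·n₁/n = 157·420/757 = 87.1070
RR_MH = (15.5320 + 7.4084 + 112.6301) / (53.1453 + 36.0236 + 87.1070) = 135.5705 / 176.2759 = 0.76908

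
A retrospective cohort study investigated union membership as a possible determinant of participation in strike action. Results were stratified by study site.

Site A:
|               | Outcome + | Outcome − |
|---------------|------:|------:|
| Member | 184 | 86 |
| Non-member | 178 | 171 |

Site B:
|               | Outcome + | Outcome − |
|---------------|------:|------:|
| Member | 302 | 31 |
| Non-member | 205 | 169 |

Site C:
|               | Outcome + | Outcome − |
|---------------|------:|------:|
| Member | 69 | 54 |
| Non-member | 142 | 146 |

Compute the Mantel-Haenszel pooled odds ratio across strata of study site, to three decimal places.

2.817

OR_MH = Σ(aᵢdᵢ/nᵢ) / Σ(bᵢcᵢ/nᵢ), where nᵢ is the stratum total.
Stratum 1 (Site A): n = 619; a·d/n = 184·171/619 = 50.8304; b·c/n = 86·178/619 = 24.7302
Stratum 2 (Site B): n = 707; a·d/n = 302·169/707 = 72.1895; b·c/n = 31·205/707 = 8.9887
Stratum 3 (Site C): n = 411; a·d/n = 69·146/411 = 24.5109; b·c/n = 54·142/411 = 18.6569
OR_MH = (50.8304 + 72.1895 + 24.5109) / (24.7302 + 8.9887 + 18.6569) = 147.5309 / 52.3758 = 2.81677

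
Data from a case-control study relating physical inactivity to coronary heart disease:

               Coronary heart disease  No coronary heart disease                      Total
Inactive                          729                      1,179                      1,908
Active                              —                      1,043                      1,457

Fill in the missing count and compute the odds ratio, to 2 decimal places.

The missing cell is in the unexposed row: 1457 − 1043 = 414.
So a = 729, b = 1179, c = 414, d = 1043.
OR = (a·d)/(b·c) = (729 × 1043) / (1179 × 414) = 760347 / 488106 = 1.55775

1.56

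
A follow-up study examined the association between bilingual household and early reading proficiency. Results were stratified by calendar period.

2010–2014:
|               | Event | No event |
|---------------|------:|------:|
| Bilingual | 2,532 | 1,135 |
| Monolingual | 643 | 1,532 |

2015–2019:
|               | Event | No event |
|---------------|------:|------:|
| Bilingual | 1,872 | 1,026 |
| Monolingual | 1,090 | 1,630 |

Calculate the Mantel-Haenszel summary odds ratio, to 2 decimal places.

3.73

OR_MH = Σ(aᵢdᵢ/nᵢ) / Σ(bᵢcᵢ/nᵢ), where nᵢ is the stratum total.
Stratum 1 (2010–2014): n = 5842; a·d/n = 2532·1532/5842 = 663.9890; b·c/n = 1135·643/5842 = 124.9238
Stratum 2 (2015–2019): n = 5618; a·d/n = 1872·1630/5618 = 543.1399; b·c/n = 1026·1090/5618 = 199.0637
OR_MH = (663.9890 + 543.1399) / (124.9238 + 199.0637) = 1207.1290 / 323.9876 = 3.72585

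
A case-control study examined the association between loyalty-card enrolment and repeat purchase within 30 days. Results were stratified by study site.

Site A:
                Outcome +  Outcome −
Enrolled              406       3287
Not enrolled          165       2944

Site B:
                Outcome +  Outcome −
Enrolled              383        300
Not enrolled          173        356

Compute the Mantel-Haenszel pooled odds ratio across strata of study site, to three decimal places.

2.352

OR_MH = Σ(aᵢdᵢ/nᵢ) / Σ(bᵢcᵢ/nᵢ), where nᵢ is the stratum total.
Stratum 1 (Site A): n = 6802; a·d/n = 406·2944/6802 = 175.7224; b·c/n = 3287·165/6802 = 79.7346
Stratum 2 (Site B): n = 1212; a·d/n = 383·356/1212 = 112.4983; b·c/n = 300·173/1212 = 42.8218
OR_MH = (175.7224 + 112.4983) / (79.7346 + 42.8218) = 288.2208 / 122.5564 = 2.35174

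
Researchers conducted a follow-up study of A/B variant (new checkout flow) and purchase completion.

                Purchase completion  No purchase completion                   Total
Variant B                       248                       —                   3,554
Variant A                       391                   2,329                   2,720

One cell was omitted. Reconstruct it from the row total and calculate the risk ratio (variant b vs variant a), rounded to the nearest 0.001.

0.485

The missing cell is in the exposed row: 3554 − 248 = 3306.
So a = 248, b = 3306, c = 391, d = 2329.
RR = [a/(a+b)] / [c/(c+d)] = (248/3554) / (391/2720) = 0.06978/0.14375 = 0.48543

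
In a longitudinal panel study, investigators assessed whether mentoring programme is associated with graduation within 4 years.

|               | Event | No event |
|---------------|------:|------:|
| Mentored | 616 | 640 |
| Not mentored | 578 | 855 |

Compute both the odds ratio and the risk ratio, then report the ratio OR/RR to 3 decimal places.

Cells: a = 616, b = 640, c = 578, d = 855.
OR = (616·855)/(640·578) = 526680/369920 = 1.42377
Risk in exposed = 616/1256 = 0.49045; risk in unexposed = 578/1433 = 0.40335; RR = 1.21593
OR/RR = 1.42377 / 1.21593 = 1.17093
The outcome is not rare, so the OR lies further from 1 than the RR.

1.171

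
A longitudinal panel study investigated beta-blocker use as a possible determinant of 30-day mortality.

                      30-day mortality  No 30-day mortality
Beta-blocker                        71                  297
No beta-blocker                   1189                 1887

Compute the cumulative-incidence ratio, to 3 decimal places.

Cells: a = 71, b = 297, c = 1189, d = 1887.
Risk in exposed = 71/368 = 0.19293; risk in unexposed = 1189/3076 = 0.38654.
RR = 0.19293 / 0.38654 = 0.49913
The risk is 50% lower among the exposed than among the unexposed.

0.499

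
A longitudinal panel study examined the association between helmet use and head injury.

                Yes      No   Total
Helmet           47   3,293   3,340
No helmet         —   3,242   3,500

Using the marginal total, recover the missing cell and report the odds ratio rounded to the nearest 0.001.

The missing cell is in the unexposed row: 3500 − 3242 = 258.
So a = 47, b = 3293, c = 258, d = 3242.
OR = (a·d)/(b·c) = (47 × 3242) / (3293 × 258) = 152374 / 849594 = 0.17935

0.179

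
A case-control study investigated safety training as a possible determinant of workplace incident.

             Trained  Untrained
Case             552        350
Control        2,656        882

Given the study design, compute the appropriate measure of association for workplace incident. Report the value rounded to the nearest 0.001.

0.524

Reading the table with exposure as columns: a = 552 (Trained, case), b = 2656 (Trained, non-case), c = 350 (Untrained, case), d = 882.
This is a case-control study: participants were sampled on outcome status, so risks in the source population cannot be estimated directly — relative risk is not valid here. The odds ratio is the appropriate measure.
OR = (a·d)/(b·c) = (552 × 882) / (2656 × 350) = 486864 / 929600 = 0.52373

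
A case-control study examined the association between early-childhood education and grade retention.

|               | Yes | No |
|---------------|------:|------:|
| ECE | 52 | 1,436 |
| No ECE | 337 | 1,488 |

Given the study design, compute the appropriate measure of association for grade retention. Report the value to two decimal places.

Cells: a = 52, b = 1436, c = 337, d = 1488.
This is a case-control study: participants were sampled on outcome status, so risks in the source population cannot be estimated directly — relative risk is not valid here. The odds ratio is the appropriate measure.
OR = (a·d)/(b·c) = (52 × 1488) / (1436 × 337) = 77376 / 483932 = 0.15989

0.16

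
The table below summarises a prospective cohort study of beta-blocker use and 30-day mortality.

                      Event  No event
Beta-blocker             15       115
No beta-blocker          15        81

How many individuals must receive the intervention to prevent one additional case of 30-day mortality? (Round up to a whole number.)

25

Risk in treated group = 15/130 = 0.11538; risk in control = 15/96 = 0.15625.
Absolute risk reduction = 0.15625 − 0.11538 = 0.04087
NNT = 1 / ARR = 1 / 0.04087 = 24.471 → round up → 25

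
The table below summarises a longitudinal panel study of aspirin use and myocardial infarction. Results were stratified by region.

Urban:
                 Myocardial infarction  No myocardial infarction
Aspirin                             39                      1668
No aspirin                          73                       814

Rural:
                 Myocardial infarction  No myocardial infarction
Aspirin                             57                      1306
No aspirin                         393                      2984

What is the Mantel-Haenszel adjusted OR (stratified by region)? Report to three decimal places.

OR_MH = Σ(aᵢdᵢ/nᵢ) / Σ(bᵢcᵢ/nᵢ), where nᵢ is the stratum total.
Stratum 1 (Urban): n = 2594; a·d/n = 39·814/2594 = 12.2382; b·c/n = 1668·73/2594 = 46.9406
Stratum 2 (Rural): n = 4740; a·d/n = 57·2984/4740 = 35.8835; b·c/n = 1306·393/4740 = 108.2823
OR_MH = (12.2382 + 35.8835) / (46.9406 + 108.2823) = 48.1218 / 155.2229 = 0.31002

0.310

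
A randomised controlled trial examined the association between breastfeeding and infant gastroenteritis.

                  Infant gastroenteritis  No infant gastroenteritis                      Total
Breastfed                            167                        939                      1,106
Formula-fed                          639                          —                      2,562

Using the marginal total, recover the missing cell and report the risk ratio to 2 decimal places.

0.61

The missing cell is in the unexposed row: 2562 − 639 = 1923.
So a = 167, b = 939, c = 639, d = 1923.
RR = [a/(a+b)] / [c/(c+d)] = (167/1106) / (639/2562) = 0.15099/0.24941 = 0.60540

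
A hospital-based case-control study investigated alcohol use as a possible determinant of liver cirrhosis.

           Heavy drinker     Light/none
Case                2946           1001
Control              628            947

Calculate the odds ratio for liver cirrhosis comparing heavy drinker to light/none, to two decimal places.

Reading the table with exposure as columns: a = 2946 (Heavy drinker, case), b = 628 (Heavy drinker, non-case), c = 1001 (Light/none, case), d = 947.
OR = (a·d)/(b·c) = (2946 × 947) / (628 × 1001) = 2789862 / 628628 = 4.43802
The odds of liver cirrhosis are about 4.44 times as high in the heavy drinker group.

4.44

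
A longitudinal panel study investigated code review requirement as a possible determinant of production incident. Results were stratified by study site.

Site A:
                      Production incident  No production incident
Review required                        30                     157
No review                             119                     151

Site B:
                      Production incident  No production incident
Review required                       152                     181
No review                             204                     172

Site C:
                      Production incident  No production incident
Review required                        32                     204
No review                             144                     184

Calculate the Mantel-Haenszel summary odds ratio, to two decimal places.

0.39

OR_MH = Σ(aᵢdᵢ/nᵢ) / Σ(bᵢcᵢ/nᵢ), where nᵢ is the stratum total.
Stratum 1 (Site A): n = 457; a·d/n = 30·151/457 = 9.9125; b·c/n = 157·119/457 = 40.8818
Stratum 2 (Site B): n = 709; a·d/n = 152·172/709 = 36.8745; b·c/n = 181·204/709 = 52.0790
Stratum 3 (Site C): n = 564; a·d/n = 32·184/564 = 10.4397; b·c/n = 204·144/564 = 52.0851
OR_MH = (9.9125 + 36.8745 + 10.4397) / (40.8818 + 52.0790 + 52.0851) = 57.2267 / 145.0459 = 0.39454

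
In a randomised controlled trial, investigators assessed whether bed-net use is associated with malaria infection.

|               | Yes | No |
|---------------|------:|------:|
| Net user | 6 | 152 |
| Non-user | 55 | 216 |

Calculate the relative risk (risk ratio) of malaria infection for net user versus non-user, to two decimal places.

0.19

Cells: a = 6, b = 152, c = 55, d = 216.
Risk in exposed = 6/158 = 0.03797; risk in unexposed = 55/271 = 0.20295.
RR = 0.03797 / 0.20295 = 0.18711
The risk is 81% lower among the exposed than among the unexposed.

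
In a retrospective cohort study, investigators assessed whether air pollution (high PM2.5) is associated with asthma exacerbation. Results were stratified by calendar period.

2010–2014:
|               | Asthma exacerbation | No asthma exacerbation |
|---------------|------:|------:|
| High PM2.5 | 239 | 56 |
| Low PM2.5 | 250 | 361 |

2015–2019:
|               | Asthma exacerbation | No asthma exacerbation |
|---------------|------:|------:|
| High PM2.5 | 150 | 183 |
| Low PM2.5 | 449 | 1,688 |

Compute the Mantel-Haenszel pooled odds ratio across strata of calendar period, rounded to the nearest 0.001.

4.059

OR_MH = Σ(aᵢdᵢ/nᵢ) / Σ(bᵢcᵢ/nᵢ), where nᵢ is the stratum total.
Stratum 1 (2010–2014): n = 906; a·d/n = 239·361/906 = 95.2307; b·c/n = 56·250/906 = 15.4525
Stratum 2 (2015–2019): n = 2470; a·d/n = 150·1688/2470 = 102.5101; b·c/n = 183·449/2470 = 33.2660
OR_MH = (95.2307 + 102.5101) / (15.4525 + 33.2660) = 197.7408 / 48.7185 = 4.05884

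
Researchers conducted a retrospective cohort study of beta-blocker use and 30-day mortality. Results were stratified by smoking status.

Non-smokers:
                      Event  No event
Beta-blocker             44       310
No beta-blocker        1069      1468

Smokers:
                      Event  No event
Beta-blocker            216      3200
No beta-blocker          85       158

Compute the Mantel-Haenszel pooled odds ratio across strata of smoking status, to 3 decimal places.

OR_MH = Σ(aᵢdᵢ/nᵢ) / Σ(bᵢcᵢ/nᵢ), where nᵢ is the stratum total.
Stratum 1 (Non-smokers): n = 2891; a·d/n = 44·1468/2891 = 22.3424; b·c/n = 310·1069/2891 = 114.6282
Stratum 2 (Smokers): n = 3659; a·d/n = 216·158/3659 = 9.3271; b·c/n = 3200·85/3659 = 74.3373
OR_MH = (22.3424 + 9.3271) / (114.6282 + 74.3373) = 31.6696 / 188.9654 = 0.16759

0.168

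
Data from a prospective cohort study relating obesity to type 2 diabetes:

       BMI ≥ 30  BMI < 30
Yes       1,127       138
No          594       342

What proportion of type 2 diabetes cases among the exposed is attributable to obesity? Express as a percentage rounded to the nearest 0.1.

56.1

Reading the table with exposure as columns: a = 1127 (BMI ≥ 30, case), b = 594 (BMI ≥ 30, non-case), c = 138 (BMI < 30, case), d = 342.
Risk in exposed = 1127/1721 = 0.65485; risk in unexposed = 138/480 = 0.28750.
RR = 0.65485/0.28750 = 2.27775
AR% = (RR − 1)/RR × 100 = (2.27775 − 1)/2.27775 × 100 = 56.0969%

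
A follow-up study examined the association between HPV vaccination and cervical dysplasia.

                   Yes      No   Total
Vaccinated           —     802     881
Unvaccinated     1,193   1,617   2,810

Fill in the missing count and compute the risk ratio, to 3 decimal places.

0.211

The missing cell is in the exposed row: 881 − 802 = 79.
So a = 79, b = 802, c = 1193, d = 1617.
RR = [a/(a+b)] / [c/(c+d)] = (79/881) / (1193/2810) = 0.08967/0.42456 = 0.21121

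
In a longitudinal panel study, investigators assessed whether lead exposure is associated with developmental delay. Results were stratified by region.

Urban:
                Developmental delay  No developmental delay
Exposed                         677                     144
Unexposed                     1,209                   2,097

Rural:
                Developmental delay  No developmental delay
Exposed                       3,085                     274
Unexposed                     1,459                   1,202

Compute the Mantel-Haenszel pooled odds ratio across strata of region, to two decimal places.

8.84

OR_MH = Σ(aᵢdᵢ/nᵢ) / Σ(bᵢcᵢ/nᵢ), where nᵢ is the stratum total.
Stratum 1 (Urban): n = 4127; a·d/n = 677·2097/4127 = 343.9954; b·c/n = 144·1209/4127 = 42.1846
Stratum 2 (Rural): n = 6020; a·d/n = 3085·1202/6020 = 615.9751; b·c/n = 274·1459/6020 = 66.4063
OR_MH = (343.9954 + 615.9751) / (42.1846 + 66.4063) = 959.9705 / 108.5910 = 8.84024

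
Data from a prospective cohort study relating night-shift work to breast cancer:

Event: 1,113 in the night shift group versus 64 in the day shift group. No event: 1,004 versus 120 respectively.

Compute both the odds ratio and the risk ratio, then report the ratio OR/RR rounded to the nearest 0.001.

From the description: a = 1113, b = 1004, c = 64, d = 120.
OR = (1113·120)/(1004·64) = 133560/64256 = 2.07856
Risk in exposed = 1113/2117 = 0.52574; risk in unexposed = 64/184 = 0.34783; RR = 1.51151
OR/RR = 2.07856 / 1.51151 = 1.37515
The outcome is not rare, so the OR lies further from 1 than the RR.

1.375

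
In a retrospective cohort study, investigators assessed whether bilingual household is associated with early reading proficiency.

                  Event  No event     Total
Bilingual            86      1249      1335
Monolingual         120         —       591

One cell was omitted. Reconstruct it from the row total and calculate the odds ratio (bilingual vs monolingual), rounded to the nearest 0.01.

0.27

The missing cell is in the unexposed row: 591 − 120 = 471.
So a = 86, b = 1249, c = 120, d = 471.
OR = (a·d)/(b·c) = (86 × 471) / (1249 × 120) = 40506 / 149880 = 0.27026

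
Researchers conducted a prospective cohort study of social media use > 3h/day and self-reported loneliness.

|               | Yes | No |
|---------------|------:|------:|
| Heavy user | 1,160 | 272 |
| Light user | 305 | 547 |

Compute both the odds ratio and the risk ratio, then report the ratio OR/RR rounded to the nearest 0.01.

3.38

Cells: a = 1160, b = 272, c = 305, d = 547.
OR = (1160·547)/(272·305) = 634520/82960 = 7.64851
Risk in exposed = 1160/1432 = 0.81006; risk in unexposed = 305/852 = 0.35798; RR = 2.26284
OR/RR = 7.64851 / 2.26284 = 3.38004
The outcome is not rare, so the OR lies further from 1 than the RR.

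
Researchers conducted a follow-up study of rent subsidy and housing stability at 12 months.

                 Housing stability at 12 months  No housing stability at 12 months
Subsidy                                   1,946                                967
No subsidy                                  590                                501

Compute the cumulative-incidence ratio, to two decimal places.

1.24

Cells: a = 1946, b = 967, c = 590, d = 501.
Risk in exposed = 1946/2913 = 0.66804; risk in unexposed = 590/1091 = 0.54079.
RR = 0.66804 / 0.54079 = 1.23531
The risk among the exposed is 1.24 times that among the unexposed.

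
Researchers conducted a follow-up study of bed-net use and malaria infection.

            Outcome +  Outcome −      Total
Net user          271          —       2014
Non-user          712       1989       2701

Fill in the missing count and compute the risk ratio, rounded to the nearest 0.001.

The missing cell is in the exposed row: 2014 − 271 = 1743.
So a = 271, b = 1743, c = 712, d = 1989.
RR = [a/(a+b)] / [c/(c+d)] = (271/2014) / (712/2701) = 0.13456/0.26361 = 0.51045

0.510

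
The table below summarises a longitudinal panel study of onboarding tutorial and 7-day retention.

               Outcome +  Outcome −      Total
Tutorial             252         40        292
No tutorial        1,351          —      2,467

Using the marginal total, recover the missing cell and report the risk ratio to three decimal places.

1.576

The missing cell is in the unexposed row: 2467 − 1351 = 1116.
So a = 252, b = 40, c = 1351, d = 1116.
RR = [a/(a+b)] / [c/(c+d)] = (252/292) / (1351/2467) = 0.86301/0.54763 = 1.57591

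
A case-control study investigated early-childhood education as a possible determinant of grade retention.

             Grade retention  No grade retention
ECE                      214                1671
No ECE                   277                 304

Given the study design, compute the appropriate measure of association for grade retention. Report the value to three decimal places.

Cells: a = 214, b = 1671, c = 277, d = 304.
This is a case-control study: participants were sampled on outcome status, so risks in the source population cannot be estimated directly — relative risk is not valid here. The odds ratio is the appropriate measure.
OR = (a·d)/(b·c) = (214 × 304) / (1671 × 277) = 65056 / 462867 = 0.14055

0.141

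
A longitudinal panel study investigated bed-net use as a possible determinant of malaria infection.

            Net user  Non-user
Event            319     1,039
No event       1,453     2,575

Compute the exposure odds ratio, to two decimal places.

0.54

Reading the table with exposure as columns: a = 319 (Net user, case), b = 1453 (Net user, non-case), c = 1039 (Non-user, case), d = 2575.
OR = (a·d)/(b·c) = (319 × 2575) / (1453 × 1039) = 821425 / 1509667 = 0.54411
Exposure is associated with lower odds of malaria infection (OR = 0.54 < 1).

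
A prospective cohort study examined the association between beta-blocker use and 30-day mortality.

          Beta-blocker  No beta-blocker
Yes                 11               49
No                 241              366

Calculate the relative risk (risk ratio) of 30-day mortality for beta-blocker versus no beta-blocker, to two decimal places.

Reading the table with exposure as columns: a = 11 (Beta-blocker, case), b = 241 (Beta-blocker, non-case), c = 49 (No beta-blocker, case), d = 366.
Risk in exposed = 11/252 = 0.04365; risk in unexposed = 49/415 = 0.11807.
RR = 0.04365 / 0.11807 = 0.36970
The risk is 63% lower among the exposed than among the unexposed.

0.37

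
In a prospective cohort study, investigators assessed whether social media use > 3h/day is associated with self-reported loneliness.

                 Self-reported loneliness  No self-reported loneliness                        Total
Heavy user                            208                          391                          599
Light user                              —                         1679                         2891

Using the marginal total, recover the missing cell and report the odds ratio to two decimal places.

0.74

The missing cell is in the unexposed row: 2891 − 1679 = 1212.
So a = 208, b = 391, c = 1212, d = 1679.
OR = (a·d)/(b·c) = (208 × 1679) / (391 × 1212) = 349232 / 473892 = 0.73694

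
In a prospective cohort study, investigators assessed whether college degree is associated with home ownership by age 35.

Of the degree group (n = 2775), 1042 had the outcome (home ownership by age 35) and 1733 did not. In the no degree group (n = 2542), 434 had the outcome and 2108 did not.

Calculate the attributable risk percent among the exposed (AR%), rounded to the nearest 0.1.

From the description: a = 1042, b = 1733, c = 434, d = 2108.
Risk in exposed = 1042/2775 = 0.37550; risk in unexposed = 434/2542 = 0.17073.
RR = 0.37550/0.17073 = 2.19933
AR% = (RR − 1)/RR × 100 = (2.19933 − 1)/2.19933 × 100 = 54.5316%

54.5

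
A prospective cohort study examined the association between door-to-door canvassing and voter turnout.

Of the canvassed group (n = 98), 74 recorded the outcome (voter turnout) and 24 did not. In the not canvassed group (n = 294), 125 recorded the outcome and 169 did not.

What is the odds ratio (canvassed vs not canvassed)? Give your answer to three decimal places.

4.169

From the description: a = 74, b = 24, c = 125, d = 169.
OR = (a·d)/(b·c) = (74 × 169) / (24 × 125) = 12506 / 3000 = 4.16867
The odds of voter turnout are about 4.17 times as high in the canvassed group.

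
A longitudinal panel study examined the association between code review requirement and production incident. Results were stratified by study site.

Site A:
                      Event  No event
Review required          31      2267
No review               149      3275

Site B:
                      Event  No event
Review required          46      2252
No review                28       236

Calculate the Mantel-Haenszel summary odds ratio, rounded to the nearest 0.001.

OR_MH = Σ(aᵢdᵢ/nᵢ) / Σ(bᵢcᵢ/nᵢ), where nᵢ is the stratum total.
Stratum 1 (Site A): n = 5722; a·d/n = 31·3275/5722 = 17.7429; b·c/n = 2267·149/5722 = 59.0323
Stratum 2 (Site B): n = 2562; a·d/n = 46·236/2562 = 4.2373; b·c/n = 2252·28/2562 = 24.6120
OR_MH = (17.7429 + 4.2373) / (59.0323 + 24.6120) = 21.9802 / 83.6444 = 0.26278

0.263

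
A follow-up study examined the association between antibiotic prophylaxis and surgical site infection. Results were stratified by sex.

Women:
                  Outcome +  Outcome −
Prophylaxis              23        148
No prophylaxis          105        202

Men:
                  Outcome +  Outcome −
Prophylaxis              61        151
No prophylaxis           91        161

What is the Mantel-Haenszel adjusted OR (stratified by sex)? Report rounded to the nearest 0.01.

0.50

OR_MH = Σ(aᵢdᵢ/nᵢ) / Σ(bᵢcᵢ/nᵢ), where nᵢ is the stratum total.
Stratum 1 (Women): n = 478; a·d/n = 23·202/478 = 9.7197; b·c/n = 148·105/478 = 32.5105
Stratum 2 (Men): n = 464; a·d/n = 61·161/464 = 21.1659; b·c/n = 151·91/464 = 29.6142
OR_MH = (9.7197 + 21.1659) / (32.5105 + 29.6142) = 30.8856 / 62.1247 = 0.49716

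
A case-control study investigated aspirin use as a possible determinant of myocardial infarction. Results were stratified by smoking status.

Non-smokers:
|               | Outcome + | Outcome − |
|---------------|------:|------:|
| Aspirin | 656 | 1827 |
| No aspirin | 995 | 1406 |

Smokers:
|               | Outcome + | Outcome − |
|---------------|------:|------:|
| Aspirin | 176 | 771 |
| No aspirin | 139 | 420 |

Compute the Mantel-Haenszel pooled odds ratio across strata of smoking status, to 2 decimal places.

OR_MH = Σ(aᵢdᵢ/nᵢ) / Σ(bᵢcᵢ/nᵢ), where nᵢ is the stratum total.
Stratum 1 (Non-smokers): n = 4884; a·d/n = 656·1406/4884 = 188.8485; b·c/n = 1827·995/4884 = 372.2082
Stratum 2 (Smokers): n = 1506; a·d/n = 176·420/1506 = 49.0837; b·c/n = 771·139/1506 = 71.1614
OR_MH = (188.8485 + 49.0837) / (372.2082 + 71.1614) = 237.9322 / 443.3696 = 0.53665

0.54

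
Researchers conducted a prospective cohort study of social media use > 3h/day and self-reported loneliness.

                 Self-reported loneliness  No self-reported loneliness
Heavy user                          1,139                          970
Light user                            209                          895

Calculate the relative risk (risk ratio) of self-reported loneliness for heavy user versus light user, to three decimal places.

2.853

Cells: a = 1139, b = 970, c = 209, d = 895.
Risk in exposed = 1139/2109 = 0.54007; risk in unexposed = 209/1104 = 0.18931.
RR = 0.54007 / 0.18931 = 2.85279
The risk among the exposed is 2.85 times that among the unexposed.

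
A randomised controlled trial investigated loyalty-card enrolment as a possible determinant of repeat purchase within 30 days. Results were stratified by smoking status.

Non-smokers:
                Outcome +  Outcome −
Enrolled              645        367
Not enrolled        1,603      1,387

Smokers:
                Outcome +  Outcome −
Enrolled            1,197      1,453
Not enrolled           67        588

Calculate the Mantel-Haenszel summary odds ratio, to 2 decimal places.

OR_MH = Σ(aᵢdᵢ/nᵢ) / Σ(bᵢcᵢ/nᵢ), where nᵢ is the stratum total.
Stratum 1 (Non-smokers): n = 4002; a·d/n = 645·1387/4002 = 223.5420; b·c/n = 367·1603/4002 = 147.0017
Stratum 2 (Smokers): n = 3305; a·d/n = 1197·588/3305 = 212.9610; b·c/n = 1453·67/3305 = 29.4557
OR_MH = (223.5420 + 212.9610) / (147.0017 + 29.4557) = 436.5029 / 176.4574 = 2.47370

2.47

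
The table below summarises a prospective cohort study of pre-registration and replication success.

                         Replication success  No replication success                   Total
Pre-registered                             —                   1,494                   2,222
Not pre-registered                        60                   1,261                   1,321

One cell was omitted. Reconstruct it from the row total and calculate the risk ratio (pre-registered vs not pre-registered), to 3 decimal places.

7.213

The missing cell is in the exposed row: 2222 − 1494 = 728.
So a = 728, b = 1494, c = 60, d = 1261.
RR = [a/(a+b)] / [c/(c+d)] = (728/2222) / (60/1321) = 0.32763/0.04542 = 7.21338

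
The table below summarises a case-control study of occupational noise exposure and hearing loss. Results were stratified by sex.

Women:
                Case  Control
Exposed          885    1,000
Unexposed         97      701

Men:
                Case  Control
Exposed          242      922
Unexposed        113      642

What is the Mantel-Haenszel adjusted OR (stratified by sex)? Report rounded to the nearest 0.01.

3.45

OR_MH = Σ(aᵢdᵢ/nᵢ) / Σ(bᵢcᵢ/nᵢ), where nᵢ is the stratum total.
Stratum 1 (Women): n = 2683; a·d/n = 885·701/2683 = 231.2281; b·c/n = 1000·97/2683 = 36.1536
Stratum 2 (Men): n = 1919; a·d/n = 242·642/1919 = 80.9609; b·c/n = 922·113/1919 = 54.2918
OR_MH = (231.2281 + 80.9609) / (36.1536 + 54.2918) = 312.1890 / 90.4454 = 3.45169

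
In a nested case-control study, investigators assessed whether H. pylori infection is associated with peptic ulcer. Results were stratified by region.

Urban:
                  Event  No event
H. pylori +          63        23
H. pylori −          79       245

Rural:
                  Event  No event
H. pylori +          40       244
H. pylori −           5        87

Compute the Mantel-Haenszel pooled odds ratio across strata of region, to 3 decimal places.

OR_MH = Σ(aᵢdᵢ/nᵢ) / Σ(bᵢcᵢ/nᵢ), where nᵢ is the stratum total.
Stratum 1 (Urban): n = 410; a·d/n = 63·245/410 = 37.6463; b·c/n = 23·79/410 = 4.4317
Stratum 2 (Rural): n = 376; a·d/n = 40·87/376 = 9.2553; b·c/n = 244·5/376 = 3.2447
OR_MH = (37.6463 + 9.2553) / (4.4317 + 3.2447) = 46.9017 / 7.6764 = 6.10986

6.110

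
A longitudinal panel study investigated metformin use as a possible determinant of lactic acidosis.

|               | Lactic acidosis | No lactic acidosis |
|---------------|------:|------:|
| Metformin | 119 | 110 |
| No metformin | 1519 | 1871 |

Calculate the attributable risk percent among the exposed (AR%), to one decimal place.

13.8

Cells: a = 119, b = 110, c = 1519, d = 1871.
Risk in exposed = 119/229 = 0.51965; risk in unexposed = 1519/3390 = 0.44808.
RR = 0.51965/0.44808 = 1.15972
AR% = (RR − 1)/RR × 100 = (1.15972 − 1)/1.15972 × 100 = 13.7723%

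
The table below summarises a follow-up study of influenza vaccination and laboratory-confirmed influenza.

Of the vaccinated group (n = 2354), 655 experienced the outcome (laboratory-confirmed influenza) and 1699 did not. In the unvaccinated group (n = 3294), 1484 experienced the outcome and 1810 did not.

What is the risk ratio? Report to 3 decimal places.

0.618

From the description: a = 655, b = 1699, c = 1484, d = 1810.
Risk in exposed = 655/2354 = 0.27825; risk in unexposed = 1484/3294 = 0.45052.
RR = 0.27825 / 0.45052 = 0.61762
The risk is 38% lower among the exposed than among the unexposed.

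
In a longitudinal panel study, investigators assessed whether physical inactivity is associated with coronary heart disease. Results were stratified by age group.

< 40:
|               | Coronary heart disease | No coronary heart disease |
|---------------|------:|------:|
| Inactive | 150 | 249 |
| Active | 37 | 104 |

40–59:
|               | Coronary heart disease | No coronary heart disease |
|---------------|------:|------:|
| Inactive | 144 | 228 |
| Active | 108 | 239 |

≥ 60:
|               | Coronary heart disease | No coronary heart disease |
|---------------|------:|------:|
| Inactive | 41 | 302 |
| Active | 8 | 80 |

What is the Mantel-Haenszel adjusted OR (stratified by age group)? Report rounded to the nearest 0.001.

1.482

OR_MH = Σ(aᵢdᵢ/nᵢ) / Σ(bᵢcᵢ/nᵢ), where nᵢ is the stratum total.
Stratum 1 (< 40): n = 540; a·d/n = 150·104/540 = 28.8889; b·c/n = 249·37/540 = 17.0611
Stratum 2 (40–59): n = 719; a·d/n = 144·239/719 = 47.8665; b·c/n = 228·108/719 = 34.2476
Stratum 3 (≥ 60): n = 431; a·d/n = 41·80/431 = 7.6102; b·c/n = 302·8/431 = 5.6056
OR_MH = (28.8889 + 47.8665 + 7.6102) / (17.0611 + 34.2476 + 5.6056) = 84.3656 / 56.9142 = 1.48233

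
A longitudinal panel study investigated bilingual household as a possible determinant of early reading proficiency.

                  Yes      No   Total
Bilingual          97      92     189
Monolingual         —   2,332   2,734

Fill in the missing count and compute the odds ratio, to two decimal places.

The missing cell is in the unexposed row: 2734 − 2332 = 402.
So a = 97, b = 92, c = 402, d = 2332.
OR = (a·d)/(b·c) = (97 × 2332) / (92 × 402) = 226204 / 36984 = 6.11627

6.12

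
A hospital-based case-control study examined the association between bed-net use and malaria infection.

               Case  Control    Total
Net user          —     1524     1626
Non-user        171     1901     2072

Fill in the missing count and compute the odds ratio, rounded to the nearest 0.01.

The missing cell is in the exposed row: 1626 − 1524 = 102.
So a = 102, b = 1524, c = 171, d = 1901.
OR = (a·d)/(b·c) = (102 × 1901) / (1524 × 171) = 193902 / 260604 = 0.74405

0.74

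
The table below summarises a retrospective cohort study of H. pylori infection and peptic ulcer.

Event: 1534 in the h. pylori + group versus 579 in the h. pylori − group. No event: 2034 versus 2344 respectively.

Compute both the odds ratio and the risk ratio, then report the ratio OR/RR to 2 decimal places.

1.41

From the description: a = 1534, b = 2034, c = 579, d = 2344.
OR = (1534·2344)/(2034·579) = 3595696/1177686 = 3.05319
Risk in exposed = 1534/3568 = 0.42993; risk in unexposed = 579/2923 = 0.19808; RR = 2.17045
OR/RR = 3.05319 / 2.17045 = 1.40670
The outcome is not rare, so the OR lies further from 1 than the RR.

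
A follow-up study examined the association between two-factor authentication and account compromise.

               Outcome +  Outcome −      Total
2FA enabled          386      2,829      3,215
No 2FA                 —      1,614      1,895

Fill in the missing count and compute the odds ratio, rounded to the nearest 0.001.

0.784

The missing cell is in the unexposed row: 1895 − 1614 = 281.
So a = 386, b = 2829, c = 281, d = 1614.
OR = (a·d)/(b·c) = (386 × 1614) / (2829 × 281) = 623004 / 794949 = 0.78370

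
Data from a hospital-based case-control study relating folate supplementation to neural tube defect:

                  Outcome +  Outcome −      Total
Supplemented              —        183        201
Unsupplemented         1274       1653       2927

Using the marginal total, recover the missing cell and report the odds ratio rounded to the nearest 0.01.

The missing cell is in the exposed row: 201 − 183 = 18.
So a = 18, b = 183, c = 1274, d = 1653.
OR = (a·d)/(b·c) = (18 × 1653) / (183 × 1274) = 29754 / 233142 = 0.12762

0.13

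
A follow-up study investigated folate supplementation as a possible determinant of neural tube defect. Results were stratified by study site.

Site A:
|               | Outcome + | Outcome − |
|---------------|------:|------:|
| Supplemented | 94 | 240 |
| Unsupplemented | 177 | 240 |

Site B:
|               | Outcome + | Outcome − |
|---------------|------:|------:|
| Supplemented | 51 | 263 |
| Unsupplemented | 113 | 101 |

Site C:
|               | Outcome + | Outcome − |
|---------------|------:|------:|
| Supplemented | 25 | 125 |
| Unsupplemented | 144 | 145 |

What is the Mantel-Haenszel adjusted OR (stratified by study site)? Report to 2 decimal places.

OR_MH = Σ(aᵢdᵢ/nᵢ) / Σ(bᵢcᵢ/nᵢ), where nᵢ is the stratum total.
Stratum 1 (Site A): n = 751; a·d/n = 94·240/751 = 30.0399; b·c/n = 240·177/751 = 56.5646
Stratum 2 (Site B): n = 528; a·d/n = 51·101/528 = 9.7557; b·c/n = 263·113/528 = 56.2860
Stratum 3 (Site C): n = 439; a·d/n = 25·145/439 = 8.2574; b·c/n = 125·144/439 = 41.0023
OR_MH = (30.0399 + 9.7557 + 8.2574) / (56.5646 + 56.2860 + 41.0023) = 48.0530 / 153.8528 = 0.31233

0.31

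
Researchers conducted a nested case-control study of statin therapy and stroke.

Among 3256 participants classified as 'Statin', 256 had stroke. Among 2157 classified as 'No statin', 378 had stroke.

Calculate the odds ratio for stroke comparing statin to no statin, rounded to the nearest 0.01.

From the description: a = 256, b = 3000, c = 378, d = 1779.
OR = (a·d)/(b·c) = (256 × 1779) / (3000 × 378) = 455424 / 1134000 = 0.40161
Exposure is associated with lower odds of stroke (OR = 0.40 < 1).

0.40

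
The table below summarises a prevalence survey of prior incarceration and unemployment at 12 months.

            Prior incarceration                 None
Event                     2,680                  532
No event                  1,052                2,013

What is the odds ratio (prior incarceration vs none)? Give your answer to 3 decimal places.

9.639

Reading the table with exposure as columns: a = 2680 (Prior incarceration, case), b = 1052 (Prior incarceration, non-case), c = 532 (None, case), d = 2013.
OR = (a·d)/(b·c) = (2680 × 2013) / (1052 × 532) = 5394840 / 559664 = 9.63943
The odds of unemployment at 12 months are about 9.64 times as high in the prior incarceration group.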